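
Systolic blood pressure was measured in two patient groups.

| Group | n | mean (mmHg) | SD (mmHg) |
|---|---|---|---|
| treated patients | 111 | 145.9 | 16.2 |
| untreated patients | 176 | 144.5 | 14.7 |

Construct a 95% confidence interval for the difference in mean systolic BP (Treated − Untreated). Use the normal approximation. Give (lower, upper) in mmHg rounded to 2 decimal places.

SE₁ = s₁/√n₁ = 16.2/√111 = 1.5376; SE₂ = 14.7/√176 = 1.1081.
Independent samples, unequal variances: SE_diff = √(SE₁² + SE₂²) = √(2.36421376 + 1.22788561) = 1.8953.
z* = 1.960, so margin of error = 1.960 × 1.8953 = 3.7148.
Difference in means = 145.9 − 144.5 = 1.4000.
1.4000 ± 3.7148 → (-2.31, 5.11).

(-2.31, 5.11)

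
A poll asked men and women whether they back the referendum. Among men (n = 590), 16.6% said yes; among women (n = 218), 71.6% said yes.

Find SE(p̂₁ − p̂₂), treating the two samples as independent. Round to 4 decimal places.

Each SE is √(p̂(1−p̂)/n): √(0.1660·0.8340/590) = 0.01532 and √(0.7160·0.2840/218) = 0.03054.
SE(p̂₁ − p̂₂) = √(SE₁² + SE₂²) = √(0.0002347024 + 0.0009326916) = 0.03417, since the two samples are independent.

0.0342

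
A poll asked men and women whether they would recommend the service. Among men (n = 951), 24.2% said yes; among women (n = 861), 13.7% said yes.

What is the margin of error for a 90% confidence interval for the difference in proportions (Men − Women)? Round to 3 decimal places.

The two standard errors are √(0.2420×0.7580/951) = 0.01389 and √(0.1370×0.8630/861) = 0.01172.
Because the samples are independent, SE_diff = √(0.01389² + 0.01172²) = 0.01817.
Using z* = 1.645 for 90%, ME = 1.645 × 0.01817 = 0.02989.

0.030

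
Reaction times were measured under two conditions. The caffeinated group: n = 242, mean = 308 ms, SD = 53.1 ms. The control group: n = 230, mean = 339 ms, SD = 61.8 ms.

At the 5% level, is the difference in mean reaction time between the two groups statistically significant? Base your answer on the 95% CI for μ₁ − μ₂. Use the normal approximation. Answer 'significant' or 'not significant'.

Standard errors of each mean: 53.1/√242 = 3.4134 and 61.8/√230 = 4.0750.
SE(x̄₁ − x̄₂) = √(3.4134² + 4.0750²) = 5.3157 for independent samples with unequal variances.
With z* = 1.960, the margin is 1.960 × 5.3157 = 10.4188.
x̄₁ − x̄₂ = 308 − 339 = -31.0000; the interval is -31.0000 ± 10.4188 = (-41.4188, -20.5812).
The interval (-41.4188, -20.5812) does not contain 0, so the difference is significant.

significant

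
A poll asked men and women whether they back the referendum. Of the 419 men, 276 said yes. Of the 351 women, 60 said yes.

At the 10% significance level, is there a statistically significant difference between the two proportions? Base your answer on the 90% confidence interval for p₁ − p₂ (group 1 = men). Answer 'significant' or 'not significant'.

First, p̂₁ = 276/419 = 0.6587; p̂₂ = 60/351 = 0.1709.
The two standard errors are √(0.6587×0.3413/419) = 0.02316 and √(0.1709×0.8291/351) = 0.02009.
Because the samples are independent, SE_diff = √(0.02316² + 0.02009²) = 0.03066.
Using z* = 1.645 for 90%, ME = 1.645 × 0.03066 = 0.05044.
p̂₁ − p̂₂ = 0.4878; interval 0.4878 ± 0.05044 gives (0.43736, 0.53824).
The interval (0.43736, 0.53824) does not contain 0, so the difference is significant.

significant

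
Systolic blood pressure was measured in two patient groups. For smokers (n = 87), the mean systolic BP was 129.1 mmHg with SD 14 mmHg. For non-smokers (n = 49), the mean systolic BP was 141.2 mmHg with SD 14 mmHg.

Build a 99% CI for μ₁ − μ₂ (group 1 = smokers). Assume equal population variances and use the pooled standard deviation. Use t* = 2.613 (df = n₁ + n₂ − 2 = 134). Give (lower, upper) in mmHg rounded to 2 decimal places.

s_p = √[((n₁−1)s₁² + (n₂−1)s₂²)/(n₁+n₂−2)] = √[(86·14² + 48·14²)/134] = 14.0000.
SE = 14.0000·√(1/87 + 1/49) = 2.5006.
With t* = 2.613, margin = 2.613 × 2.5006 = 6.5341.
x̄₁ − x̄₂ = 129.1 − 141.2 = -12.1000; interval -12.1000 ± 6.5341 = (-18.63, -5.57).

(-18.63, -5.57)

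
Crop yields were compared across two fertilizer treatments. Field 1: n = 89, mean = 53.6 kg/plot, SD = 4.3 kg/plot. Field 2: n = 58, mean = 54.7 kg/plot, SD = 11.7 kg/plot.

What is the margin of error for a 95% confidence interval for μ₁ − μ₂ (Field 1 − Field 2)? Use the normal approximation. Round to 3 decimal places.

Per-group SEs: s₁/√n₁ = 4.3/√89 = 0.4558, s₂/√n₂ = 11.7/√58 = 1.5363.
Unpooled SE of the difference: √(0.20775364 + 2.36021769) = 1.6025.
Margin of error = z* · SE = 1.960 × 1.6025 = 3.1409.

3.141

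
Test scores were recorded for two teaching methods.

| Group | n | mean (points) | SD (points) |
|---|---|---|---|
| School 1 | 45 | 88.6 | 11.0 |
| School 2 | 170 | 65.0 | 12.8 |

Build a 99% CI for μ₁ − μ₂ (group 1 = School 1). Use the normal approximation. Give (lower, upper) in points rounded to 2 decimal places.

Standard errors of each mean: 11.0/√45 = 1.6398 and 12.8/√170 = 0.9817.
SE(x̄₁ − x̄₂) = √(1.6398² + 0.9817²) = 1.9112 for independent samples with unequal variances.
With z* = 2.576, the margin is 2.576 × 1.9112 = 4.9233.
x̄₁ − x̄₂ = 88.6 − 65.0 = 23.6000; the interval is 23.6000 ± 4.9233 = (18.68, 28.52).

(18.68, 28.52)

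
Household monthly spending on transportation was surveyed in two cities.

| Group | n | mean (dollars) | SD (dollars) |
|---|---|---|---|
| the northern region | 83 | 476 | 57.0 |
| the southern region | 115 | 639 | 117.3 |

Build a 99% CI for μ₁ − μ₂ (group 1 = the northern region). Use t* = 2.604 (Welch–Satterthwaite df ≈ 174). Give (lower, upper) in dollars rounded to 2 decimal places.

(-195.81, -130.19)

Per-group SEs: s₁/√n₁ = 57.0/√83 = 6.2566, s₂/√n₂ = 117.3/√115 = 10.9383.
Unpooled SE of the difference: √(39.14504356 + 119.64640689) = 12.6012.
Margin of error = t* · SE = 2.604 × 12.6012 = 32.8135.
x̄₁ − x̄₂ = 476 − 639 = -163.0000.
CI: -163.0000 ± 32.8135 = (-195.81, -130.19).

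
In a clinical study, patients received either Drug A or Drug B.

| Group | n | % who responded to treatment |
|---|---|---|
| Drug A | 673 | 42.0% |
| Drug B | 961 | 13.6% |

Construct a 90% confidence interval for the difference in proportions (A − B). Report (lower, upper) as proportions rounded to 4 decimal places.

(0.2478, 0.3202)

Each SE is √(p̂(1−p̂)/n): √(0.4200·0.5800/673) = 0.01903 and √(0.1360·0.8640/961) = 0.01106.
SE(p̂₁ − p̂₂) = √(SE₁² + SE₂²) = √(0.0003621409 + 0.0001223236) = 0.02201, since the two samples are independent.
At 90% confidence z* = 1.645; margin = 1.645 × 0.02201 = 0.03621.
The difference is 0.4200 − 0.1360 = 0.2840, so the interval is 0.2840 ± 0.03621 = (0.2478, 0.3202).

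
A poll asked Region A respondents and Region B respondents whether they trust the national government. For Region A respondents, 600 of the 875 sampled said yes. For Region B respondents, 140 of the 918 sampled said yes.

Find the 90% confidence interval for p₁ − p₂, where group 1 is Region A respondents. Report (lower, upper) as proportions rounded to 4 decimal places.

(0.5008, 0.5656)

First, p̂₁ = 600/875 = 0.6857; p̂₂ = 140/918 = 0.1525.
The two standard errors are √(0.6857×0.3143/875) = 0.01569 and √(0.1525×0.8475/918) = 0.01187.
Because the samples are independent, SE_diff = √(0.01569² + 0.01187²) = 0.01967.
Using z* = 1.645 for 90%, ME = 1.645 × 0.01967 = 0.03236.
p̂₁ − p̂₂ = 0.5332; interval 0.5332 ± 0.03236 gives (0.5008, 0.5656).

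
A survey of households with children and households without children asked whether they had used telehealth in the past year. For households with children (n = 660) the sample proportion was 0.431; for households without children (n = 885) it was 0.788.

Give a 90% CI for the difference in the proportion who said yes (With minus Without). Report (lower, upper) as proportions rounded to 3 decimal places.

The two standard errors are √(0.4310×0.5690/660) = 0.01928 and √(0.7880×0.2120/885) = 0.01374.
Because the samples are independent, SE_diff = √(0.01928² + 0.01374²) = 0.02368.
Using z* = 1.645 for 90%, ME = 1.645 × 0.02368 = 0.03895.
p̂₁ − p̂₂ = -0.3570; interval -0.3570 ± 0.03895 gives (-0.396, -0.318).

(-0.396, -0.318)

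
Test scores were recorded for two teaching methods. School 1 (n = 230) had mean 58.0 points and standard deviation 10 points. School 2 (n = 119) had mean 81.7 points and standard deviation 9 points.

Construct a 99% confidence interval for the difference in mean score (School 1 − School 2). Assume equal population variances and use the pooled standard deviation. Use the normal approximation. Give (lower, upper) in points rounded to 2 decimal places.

Pooled variance s_p² = [229·10² + 118·9²] / (230+119−2) = 93.5389, so s_p = 9.6716.
SE_diff = s_p·√(1/n₁ + 1/n₂) = 9.6716·√(1/230 + 1/119) = 1.0921.
z* = 2.576; margin = 2.576 × 1.0921 = 2.8132.
Difference = 58.0 − 81.7 = -23.7000.
-23.7000 ± 2.8132 → (-26.51, -20.89).

(-26.51, -20.89)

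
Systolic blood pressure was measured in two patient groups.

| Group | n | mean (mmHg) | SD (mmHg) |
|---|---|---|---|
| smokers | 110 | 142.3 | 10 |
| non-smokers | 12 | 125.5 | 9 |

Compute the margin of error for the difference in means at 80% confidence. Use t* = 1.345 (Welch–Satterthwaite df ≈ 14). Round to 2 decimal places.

3.72

Per-group SEs: s₁/√n₁ = 10/√110 = 0.9535, s₂/√n₂ = 9/√12 = 2.5981.
Unpooled SE of the difference: √(0.90916225 + 6.75012361) = 2.7675.
Margin of error = t* · SE = 1.345 × 2.7675 = 3.7223.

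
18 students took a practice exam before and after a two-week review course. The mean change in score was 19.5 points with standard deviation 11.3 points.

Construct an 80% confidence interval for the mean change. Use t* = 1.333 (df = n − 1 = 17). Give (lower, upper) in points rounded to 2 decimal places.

Paired design: SE = s_d/√n = 11.3/√18 = 2.6634.
t* = 1.333; margin of error = 1.333 × 2.6634 = 3.5503.
19.5 ± 3.5503 → (15.95, 23.05).

(15.95, 23.05)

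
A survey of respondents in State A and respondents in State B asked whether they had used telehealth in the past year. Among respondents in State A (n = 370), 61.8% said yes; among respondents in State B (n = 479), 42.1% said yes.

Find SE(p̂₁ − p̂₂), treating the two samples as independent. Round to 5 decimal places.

SE₁ = √(p̂₁(1−p̂₁)/n₁) = √(0.6180·0.3820/370) = 0.02526; SE₂ = √(0.4210·0.5790/479) = 0.02256.
Independent samples: SE of the difference = √(SE₁² + SE₂²) = √(0.0006380676 + 0.0005089536) = 0.03387.

0.03387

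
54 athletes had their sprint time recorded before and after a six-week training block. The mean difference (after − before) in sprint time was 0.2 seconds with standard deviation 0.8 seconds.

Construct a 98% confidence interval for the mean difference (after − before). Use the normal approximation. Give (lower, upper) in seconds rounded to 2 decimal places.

This is a matched-pairs design, so SE = s_d/√n = 0.8/√54 = 0.1089.
Margin = 2.326 × 0.1089 = 0.2533; the interval is 0.2 ± 0.2533 = (-0.05, 0.45).

(-0.05, 0.45)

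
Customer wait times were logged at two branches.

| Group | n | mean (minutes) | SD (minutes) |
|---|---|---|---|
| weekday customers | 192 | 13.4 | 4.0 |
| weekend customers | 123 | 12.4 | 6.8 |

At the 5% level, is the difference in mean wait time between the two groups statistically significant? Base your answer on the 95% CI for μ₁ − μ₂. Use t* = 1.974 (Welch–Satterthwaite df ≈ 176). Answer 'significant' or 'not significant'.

Per-group SEs: s₁/√n₁ = 4.0/√192 = 0.2887, s₂/√n₂ = 6.8/√123 = 0.6131.
Unpooled SE of the difference: √(0.08334769 + 0.37589161) = 0.6777.
Margin of error = t* · SE = 1.974 × 0.6777 = 1.3378.
x̄₁ − x̄₂ = 13.4 − 12.4 = 1.0000.
CI: 1.0000 ± 1.3378 = (-0.3378, 2.3378).
The interval (-0.3378, 2.3378) contains 0, so the difference is not significant.

not significant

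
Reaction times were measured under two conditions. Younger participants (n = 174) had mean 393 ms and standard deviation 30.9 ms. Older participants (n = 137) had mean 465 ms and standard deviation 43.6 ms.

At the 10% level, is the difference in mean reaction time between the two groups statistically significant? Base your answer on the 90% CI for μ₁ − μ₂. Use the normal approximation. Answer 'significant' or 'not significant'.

significant

Standard errors of each mean: 30.9/√174 = 2.3425 and 43.6/√137 = 3.7250.
SE(x̄₁ − x̄₂) = √(2.3425² + 3.7250²) = 4.4003 for independent samples with unequal variances.
With z* = 1.645, the margin is 1.645 × 4.4003 = 7.2385.
x̄₁ − x̄₂ = 393 − 465 = -72.0000; the interval is -72.0000 ± 7.2385 = (-79.2385, -64.7615).
The interval (-79.2385, -64.7615) does not contain 0, so the difference is significant.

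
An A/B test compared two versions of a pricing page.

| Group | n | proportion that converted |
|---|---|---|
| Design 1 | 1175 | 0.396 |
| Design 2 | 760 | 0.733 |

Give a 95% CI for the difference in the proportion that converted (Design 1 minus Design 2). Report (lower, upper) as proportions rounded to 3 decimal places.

SE₁ = √(p̂₁(1−p̂₁)/n₁) = √(0.3960·0.6040/1175) = 0.01427; SE₂ = √(0.7330·0.2670/760) = 0.01605.
Independent samples: SE of the difference = √(SE₁² + SE₂²) = √(0.0002036329 + 0.0002576025) = 0.02148.
z* for 95% confidence is 1.960, so the margin of error is 1.960 × 0.02148 = 0.04210.
Point estimate p̂₁ − p̂₂ = 0.3960 − 0.7330 = -0.3370.
-0.3370 ± 0.04210 → (-0.379, -0.295).

(-0.379, -0.295)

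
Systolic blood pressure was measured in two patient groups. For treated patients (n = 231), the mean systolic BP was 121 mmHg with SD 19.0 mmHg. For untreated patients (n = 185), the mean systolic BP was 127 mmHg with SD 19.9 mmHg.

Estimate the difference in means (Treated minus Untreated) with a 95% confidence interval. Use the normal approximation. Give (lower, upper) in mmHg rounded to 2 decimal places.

Standard errors of each mean: 19.0/√231 = 1.2501 and 19.9/√185 = 1.4631.
SE(x̄₁ − x̄₂) = √(1.2501² + 1.4631²) = 1.9244 for independent samples with unequal variances.
With z* = 1.960, the margin is 1.960 × 1.9244 = 3.7718.
x̄₁ − x̄₂ = 121 − 127 = -6.0000; the interval is -6.0000 ± 3.7718 = (-9.77, -2.23).

(-9.77, -2.23)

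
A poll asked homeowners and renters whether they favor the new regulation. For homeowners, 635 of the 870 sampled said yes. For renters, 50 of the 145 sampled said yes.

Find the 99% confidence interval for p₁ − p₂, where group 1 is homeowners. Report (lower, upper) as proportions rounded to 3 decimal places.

(0.276, 0.494)

p̂₁ = 635/870 = 0.7299 and p̂₂ = 50/145 = 0.3448.
SE₁ = √(p̂₁(1−p̂₁)/n₁) = √(0.7299·0.2701/870) = 0.01505; SE₂ = √(0.3448·0.6552/145) = 0.03947.
Independent samples: SE of the difference = √(SE₁² + SE₂²) = √(0.0002265025 + 0.0015578809) = 0.04224.
z* for 99% confidence is 2.576, so the margin of error is 2.576 × 0.04224 = 0.10881.
Point estimate p̂₁ − p̂₂ = 0.7299 − 0.3448 = 0.3851.
0.3851 ± 0.10881 → (0.276, 0.494).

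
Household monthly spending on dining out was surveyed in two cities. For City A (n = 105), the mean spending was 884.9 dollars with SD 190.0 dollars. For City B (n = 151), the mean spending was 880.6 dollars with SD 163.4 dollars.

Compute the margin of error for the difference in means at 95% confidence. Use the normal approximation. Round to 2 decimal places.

44.72

Per-group SEs: s₁/√n₁ = 190.0/√105 = 18.5421, s₂/√n₂ = 163.4/√151 = 13.2973.
Unpooled SE of the difference: √(343.80947241 + 176.81818729) = 22.8173.
Margin of error = z* · SE = 1.960 × 22.8173 = 44.7219.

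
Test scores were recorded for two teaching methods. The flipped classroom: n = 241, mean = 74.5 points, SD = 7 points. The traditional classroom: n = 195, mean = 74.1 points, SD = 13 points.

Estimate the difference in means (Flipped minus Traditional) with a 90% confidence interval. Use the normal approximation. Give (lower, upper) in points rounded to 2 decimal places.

Standard errors of each mean: 7/√241 = 0.4509 and 13/√195 = 0.9309.
SE(x̄₁ − x̄₂) = √(0.4509² + 0.9309²) = 1.0344 for independent samples with unequal variances.
With z* = 1.645, the margin is 1.645 × 1.0344 = 1.7016.
x̄₁ − x̄₂ = 74.5 − 74.1 = 0.4000; the interval is 0.4000 ± 1.7016 = (-1.30, 2.10).

(-1.30, 2.10)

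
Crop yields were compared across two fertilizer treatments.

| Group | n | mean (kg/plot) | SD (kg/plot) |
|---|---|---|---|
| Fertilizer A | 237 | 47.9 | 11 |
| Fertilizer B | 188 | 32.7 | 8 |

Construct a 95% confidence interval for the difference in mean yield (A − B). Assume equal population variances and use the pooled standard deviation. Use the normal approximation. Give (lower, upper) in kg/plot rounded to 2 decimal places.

Pooled variance s_p² = [236·11² + 187·8²] / (237+188−2) = 95.8014, so s_p = 9.7878.
SE_diff = s_p·√(1/n₁ + 1/n₂) = 9.7878·√(1/237 + 1/188) = 0.9559.
z* = 1.960; margin = 1.960 × 0.9559 = 1.8736.
Difference = 47.9 − 32.7 = 15.2000.
15.2000 ± 1.8736 → (13.33, 17.07).

(13.33, 17.07)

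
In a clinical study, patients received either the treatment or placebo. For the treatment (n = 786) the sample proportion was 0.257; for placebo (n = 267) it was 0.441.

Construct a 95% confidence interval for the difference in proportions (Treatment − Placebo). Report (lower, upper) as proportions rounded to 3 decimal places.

The two standard errors are √(0.2570×0.7430/786) = 0.01559 and √(0.4410×0.5590/267) = 0.03039.
Because the samples are independent, SE_diff = √(0.01559² + 0.03039²) = 0.03416.
Using z* = 1.960 for 95%, ME = 1.960 × 0.03416 = 0.06695.
p̂₁ − p̂₂ = -0.1840; interval -0.1840 ± 0.06695 gives (-0.251, -0.117).

(-0.251, -0.117)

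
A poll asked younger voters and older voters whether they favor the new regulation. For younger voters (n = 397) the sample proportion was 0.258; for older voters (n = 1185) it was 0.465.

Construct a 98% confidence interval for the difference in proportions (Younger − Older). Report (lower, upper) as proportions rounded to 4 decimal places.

SE₁ = √(p̂₁(1−p̂₁)/n₁) = √(0.2580·0.7420/397) = 0.02196; SE₂ = √(0.4650·0.5350/1185) = 0.01449.
Independent samples: SE of the difference = √(SE₁² + SE₂²) = √(0.0004822416 + 0.0002099601) = 0.02631.
z* for 98% confidence is 2.326, so the margin of error is 2.326 × 0.02631 = 0.06120.
Point estimate p̂₁ − p̂₂ = 0.2580 − 0.4650 = -0.2070.
-0.2070 ± 0.06120 → (-0.2682, -0.1458).

(-0.2682, -0.1458)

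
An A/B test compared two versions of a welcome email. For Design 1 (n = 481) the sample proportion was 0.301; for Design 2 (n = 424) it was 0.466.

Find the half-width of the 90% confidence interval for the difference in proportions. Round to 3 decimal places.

0.053

Each SE is √(p̂(1−p̂)/n): √(0.3010·0.6990/481) = 0.02091 and √(0.4660·0.5340/424) = 0.02423.
SE(p̂₁ − p̂₂) = √(SE₁² + SE₂²) = √(0.0004372281 + 0.0005870929) = 0.03201, since the two samples are independent.
At 90% confidence z* = 1.645; margin = 1.645 × 0.03201 = 0.05266.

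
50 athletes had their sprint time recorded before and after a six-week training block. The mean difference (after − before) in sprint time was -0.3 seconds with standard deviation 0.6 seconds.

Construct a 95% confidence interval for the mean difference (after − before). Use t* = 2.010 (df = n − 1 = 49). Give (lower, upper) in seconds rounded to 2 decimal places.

Paired design: SE = s_d/√n = 0.6/√50 = 0.0849.
t* = 2.010; margin of error = 2.010 × 0.0849 = 0.1706.
-0.3 ± 0.1706 → (-0.47, -0.13).

(-0.47, -0.13)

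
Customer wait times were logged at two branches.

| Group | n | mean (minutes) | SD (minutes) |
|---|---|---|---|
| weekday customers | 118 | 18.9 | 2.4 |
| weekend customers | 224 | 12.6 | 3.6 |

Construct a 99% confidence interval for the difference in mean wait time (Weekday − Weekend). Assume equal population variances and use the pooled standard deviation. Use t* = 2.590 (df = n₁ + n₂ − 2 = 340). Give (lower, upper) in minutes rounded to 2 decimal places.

(5.35, 7.25)

Pooled variance s_p² = [117·2.4² + 223·3.6²] / (118+224−2) = 10.4824, so s_p = 3.2377.
SE_diff = s_p·√(1/n₁ + 1/n₂) = 3.2377·√(1/118 + 1/224) = 0.3683.
t* = 2.590; margin = 2.590 × 0.3683 = 0.9539.
Difference = 18.9 − 12.6 = 6.3000.
6.3000 ± 0.9539 → (5.35, 7.25).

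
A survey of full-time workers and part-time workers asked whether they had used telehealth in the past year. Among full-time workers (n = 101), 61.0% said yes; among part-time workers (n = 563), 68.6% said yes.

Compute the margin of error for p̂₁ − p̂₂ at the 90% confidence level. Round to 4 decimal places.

Each SE is √(p̂(1−p̂)/n): √(0.6100·0.3900/101) = 0.04853 and √(0.6860·0.3140/563) = 0.01956.
SE(p̂₁ − p̂₂) = √(SE₁² + SE₂²) = √(0.0023551609 + 0.0003825936) = 0.05232, since the two samples are independent.
At 90% confidence z* = 1.645; margin = 1.645 × 0.05232 = 0.08607.

0.0861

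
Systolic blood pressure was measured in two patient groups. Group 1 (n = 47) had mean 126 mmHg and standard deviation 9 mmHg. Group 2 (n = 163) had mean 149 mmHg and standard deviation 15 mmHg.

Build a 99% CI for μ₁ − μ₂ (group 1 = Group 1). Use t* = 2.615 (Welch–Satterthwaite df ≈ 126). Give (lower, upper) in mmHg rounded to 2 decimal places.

Standard errors of each mean: 9/√47 = 1.3128 and 15/√163 = 1.1749.
SE(x̄₁ − x̄₂) = √(1.3128² + 1.1749²) = 1.7618 for independent samples with unequal variances.
With t* = 2.615, the margin is 2.615 × 1.7618 = 4.6071.
x̄₁ − x̄₂ = 126 − 149 = -23.0000; the interval is -23.0000 ± 4.6071 = (-27.61, -18.39).

(-27.61, -18.39)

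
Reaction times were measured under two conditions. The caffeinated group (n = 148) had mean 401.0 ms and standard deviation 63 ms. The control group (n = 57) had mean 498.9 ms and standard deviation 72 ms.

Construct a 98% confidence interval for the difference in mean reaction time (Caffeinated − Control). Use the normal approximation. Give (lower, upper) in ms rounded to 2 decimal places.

(-123.14, -72.66)

Standard errors of each mean: 63/√148 = 5.1786 and 72/√57 = 9.5366.
SE(x̄₁ − x̄₂) = √(5.1786² + 9.5366²) = 10.8519 for independent samples with unequal variances.
With z* = 2.326, the margin is 2.326 × 10.8519 = 25.2415.
x̄₁ − x̄₂ = 401.0 − 498.9 = -97.9000; the interval is -97.9000 ± 25.2415 = (-123.14, -72.66).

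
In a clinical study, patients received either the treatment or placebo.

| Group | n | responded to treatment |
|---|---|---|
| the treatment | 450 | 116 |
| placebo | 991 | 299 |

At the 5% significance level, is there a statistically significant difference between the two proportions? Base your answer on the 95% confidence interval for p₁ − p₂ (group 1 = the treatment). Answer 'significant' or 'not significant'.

First, p̂₁ = 116/450 = 0.2578; p̂₂ = 299/991 = 0.3017.
The two standard errors are √(0.2578×0.7422/450) = 0.02062 and √(0.3017×0.6983/991) = 0.01458.
Because the samples are independent, SE_diff = √(0.02062² + 0.01458²) = 0.02525.
Using z* = 1.960 for 95%, ME = 1.960 × 0.02525 = 0.04949.
p̂₁ − p̂₂ = -0.0439; interval -0.0439 ± 0.04949 gives (-0.09339, 0.00559).
The interval (-0.09339, 0.00559) contains 0, so the difference is not significant.

not significant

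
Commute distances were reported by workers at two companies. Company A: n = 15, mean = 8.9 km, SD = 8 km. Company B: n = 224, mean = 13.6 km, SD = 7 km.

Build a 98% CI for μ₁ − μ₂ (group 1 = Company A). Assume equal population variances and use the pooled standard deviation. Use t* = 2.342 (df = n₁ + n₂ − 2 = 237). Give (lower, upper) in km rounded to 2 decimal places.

s_p = √[((n₁−1)s₁² + (n₂−1)s₂²)/(n₁+n₂−2)] = √[(14·8² + 223·7²)/237] = 7.0630.
SE = 7.0630·√(1/15 + 1/224) = 1.8837.
With t* = 2.342, margin = 2.342 × 1.8837 = 4.4116.
x̄₁ − x̄₂ = 8.9 − 13.6 = -4.7000; interval -4.7000 ± 4.4116 = (-9.11, -0.29).

(-9.11, -0.29)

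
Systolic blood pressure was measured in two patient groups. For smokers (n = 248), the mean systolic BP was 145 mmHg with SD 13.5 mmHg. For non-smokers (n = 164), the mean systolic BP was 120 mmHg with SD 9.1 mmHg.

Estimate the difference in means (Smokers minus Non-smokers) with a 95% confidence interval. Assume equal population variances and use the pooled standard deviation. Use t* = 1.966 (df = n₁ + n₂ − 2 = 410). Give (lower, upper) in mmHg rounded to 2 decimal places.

(22.64, 27.36)

s_p = √[((n₁−1)s₁² + (n₂−1)s₂²)/(n₁+n₂−2)] = √[(247·13.5² + 163·9.1²)/410] = 11.9464.
SE = 11.9464·√(1/248 + 1/164) = 1.2024.
With t* = 1.966, margin = 1.966 × 1.2024 = 2.3639.
x̄₁ − x̄₂ = 145 − 120 = 25.0000; interval 25.0000 ± 2.3639 = (22.64, 27.36).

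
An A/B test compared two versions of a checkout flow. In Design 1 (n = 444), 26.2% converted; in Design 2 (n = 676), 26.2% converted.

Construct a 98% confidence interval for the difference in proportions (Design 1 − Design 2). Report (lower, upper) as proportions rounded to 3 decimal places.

The two standard errors are √(0.2620×0.7380/444) = 0.02087 and √(0.2620×0.7380/676) = 0.01691.
Because the samples are independent, SE_diff = √(0.02087² + 0.01691²) = 0.02686.
Using z* = 2.326 for 98%, ME = 2.326 × 0.02686 = 0.06248.
p̂₁ − p̂₂ = 0.0000; interval 0.0000 ± 0.06248 gives (-0.062, 0.062).

(-0.062, 0.062)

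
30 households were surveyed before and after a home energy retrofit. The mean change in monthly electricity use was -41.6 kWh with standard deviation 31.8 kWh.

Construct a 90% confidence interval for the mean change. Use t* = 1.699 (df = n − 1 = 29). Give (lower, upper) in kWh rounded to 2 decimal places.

(-51.46, -31.74)

Paired design: SE = s_d/√n = 31.8/√30 = 5.8059.
t* = 1.699; margin of error = 1.699 × 5.8059 = 9.8642.
-41.6 ± 9.8642 → (-51.46, -31.74).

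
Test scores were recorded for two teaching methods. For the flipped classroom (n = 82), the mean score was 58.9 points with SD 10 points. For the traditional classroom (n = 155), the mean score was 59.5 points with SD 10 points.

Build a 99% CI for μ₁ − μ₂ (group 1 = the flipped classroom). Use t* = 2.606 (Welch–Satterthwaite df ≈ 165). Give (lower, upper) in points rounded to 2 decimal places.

(-4.16, 2.96)

Standard errors of each mean: 10/√82 = 1.1043 and 10/√155 = 0.8032.
SE(x̄₁ − x̄₂) = √(1.1043² + 0.8032²) = 1.3655 for independent samples with unequal variances.
With t* = 2.606, the margin is 2.606 × 1.3655 = 3.5585.
x̄₁ − x̄₂ = 58.9 − 59.5 = -0.6000; the interval is -0.6000 ± 3.5585 = (-4.16, 2.96).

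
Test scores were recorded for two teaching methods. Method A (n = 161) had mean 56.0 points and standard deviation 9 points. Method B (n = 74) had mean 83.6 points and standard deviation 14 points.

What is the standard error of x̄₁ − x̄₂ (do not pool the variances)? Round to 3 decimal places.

Per-group SEs: s₁/√n₁ = 9/√161 = 0.7093, s₂/√n₂ = 14/√74 = 1.6275.
Unpooled SE of the difference: √(0.50310649 + 2.64875625) = 1.7753.

1.775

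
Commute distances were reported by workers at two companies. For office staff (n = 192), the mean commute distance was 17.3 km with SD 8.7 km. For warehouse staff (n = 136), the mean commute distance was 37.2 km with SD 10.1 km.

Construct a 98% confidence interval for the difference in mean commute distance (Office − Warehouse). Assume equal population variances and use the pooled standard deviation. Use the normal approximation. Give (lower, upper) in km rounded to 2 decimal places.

s_p = √[((n₁−1)s₁² + (n₂−1)s₂²)/(n₁+n₂−2)] = √[(191·8.7² + 135·10.1²)/326] = 9.3053.
SE = 9.3053·√(1/192 + 1/136) = 1.0429.
With z* = 2.326, margin = 2.326 × 1.0429 = 2.4258.
x̄₁ − x̄₂ = 17.3 − 37.2 = -19.9000; interval -19.9000 ± 2.4258 = (-22.33, -17.47).

(-22.33, -17.47)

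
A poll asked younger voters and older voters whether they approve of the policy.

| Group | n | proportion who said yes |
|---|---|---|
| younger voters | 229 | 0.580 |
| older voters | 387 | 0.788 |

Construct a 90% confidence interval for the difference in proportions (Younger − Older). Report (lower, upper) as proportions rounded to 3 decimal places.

Each SE is √(p̂(1−p̂)/n): √(0.5800·0.4200/229) = 0.03262 and √(0.7880·0.2120/387) = 0.02078.
SE(p̂₁ − p̂₂) = √(SE₁² + SE₂²) = √(0.0010640644 + 0.0004318084) = 0.03868, since the two samples are independent.
At 90% confidence z* = 1.645; margin = 1.645 × 0.03868 = 0.06363.
The difference is 0.5800 − 0.7880 = -0.2080, so the interval is -0.2080 ± 0.06363 = (-0.272, -0.144).

(-0.272, -0.144)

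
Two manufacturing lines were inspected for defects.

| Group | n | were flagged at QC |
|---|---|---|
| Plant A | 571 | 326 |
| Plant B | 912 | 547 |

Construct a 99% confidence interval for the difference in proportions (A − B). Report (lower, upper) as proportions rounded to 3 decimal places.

Sample proportions: 326/571 = 0.5709, 547/912 = 0.5998.
Each SE is √(p̂(1−p̂)/n): √(0.5709·0.4291/571) = 0.02071 and √(0.5998·0.4002/912) = 0.01622.
SE(p̂₁ − p̂₂) = √(SE₁² + SE₂²) = √(0.0004289041 + 0.0002630884) = 0.02631, since the two samples are independent.
At 99% confidence z* = 2.576; margin = 2.576 × 0.02631 = 0.06777.
The difference is 0.5709 − 0.5998 = -0.0289, so the interval is -0.0289 ± 0.06777 = (-0.097, 0.039).

(-0.097, 0.039)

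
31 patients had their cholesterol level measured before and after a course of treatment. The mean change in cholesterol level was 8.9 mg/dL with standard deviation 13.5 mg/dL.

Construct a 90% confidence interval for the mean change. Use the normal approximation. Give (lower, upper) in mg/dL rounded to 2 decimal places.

(4.91, 12.89)

Paired design: SE = s_d/√n = 13.5/√31 = 2.4247.
z* = 1.645; margin of error = 1.645 × 2.4247 = 3.9886.
8.9 ± 3.9886 → (4.91, 12.89).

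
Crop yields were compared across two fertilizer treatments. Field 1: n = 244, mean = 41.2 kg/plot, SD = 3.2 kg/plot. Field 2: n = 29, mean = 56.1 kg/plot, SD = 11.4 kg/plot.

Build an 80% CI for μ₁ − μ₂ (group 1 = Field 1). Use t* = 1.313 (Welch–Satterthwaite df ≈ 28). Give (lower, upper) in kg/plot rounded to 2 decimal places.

(-17.69, -12.11)

Standard errors of each mean: 3.2/√244 = 0.2049 and 11.4/√29 = 2.1169.
SE(x̄₁ − x̄₂) = √(0.2049² + 2.1169²) = 2.1268 for independent samples with unequal variances.
With t* = 1.313, the margin is 1.313 × 2.1268 = 2.7925.
x̄₁ − x̄₂ = 41.2 − 56.1 = -14.9000; the interval is -14.9000 ± 2.7925 = (-17.69, -12.11).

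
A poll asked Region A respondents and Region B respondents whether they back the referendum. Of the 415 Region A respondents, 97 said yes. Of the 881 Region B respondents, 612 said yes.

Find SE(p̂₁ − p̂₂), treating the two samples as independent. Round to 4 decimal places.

0.0259

First, p̂₁ = 97/415 = 0.2337; p̂₂ = 612/881 = 0.6947.
The two standard errors are √(0.2337×0.7663/415) = 0.02077 and √(0.6947×0.3053/881) = 0.01552.
Because the samples are independent, SE_diff = √(0.02077² + 0.01552²) = 0.02593.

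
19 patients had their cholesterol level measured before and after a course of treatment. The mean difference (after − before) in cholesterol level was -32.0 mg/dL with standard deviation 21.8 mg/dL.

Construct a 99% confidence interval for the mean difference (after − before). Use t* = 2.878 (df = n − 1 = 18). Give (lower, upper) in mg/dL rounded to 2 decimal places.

(-46.39, -17.61)

Paired design: SE = s_d/√n = 21.8/√19 = 5.0013.
t* = 2.878; margin of error = 2.878 × 5.0013 = 14.3937.
-32.0 ± 14.3937 → (-46.39, -17.61).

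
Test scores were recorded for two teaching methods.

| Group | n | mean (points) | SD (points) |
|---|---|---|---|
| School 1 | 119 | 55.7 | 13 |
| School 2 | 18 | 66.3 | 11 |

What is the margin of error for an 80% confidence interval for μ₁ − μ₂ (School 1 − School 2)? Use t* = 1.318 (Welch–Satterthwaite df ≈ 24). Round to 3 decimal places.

3.761

Standard errors of each mean: 13/√119 = 1.1917 and 11/√18 = 2.5927.
SE(x̄₁ − x̄₂) = √(1.1917² + 2.5927²) = 2.8535 for independent samples with unequal variances.
With t* = 1.318, the margin is 1.318 × 2.8535 = 3.7609.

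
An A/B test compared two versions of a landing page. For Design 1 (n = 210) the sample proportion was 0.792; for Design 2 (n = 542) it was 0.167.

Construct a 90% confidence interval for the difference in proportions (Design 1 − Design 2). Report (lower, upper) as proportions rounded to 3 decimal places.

SE₁ = √(p̂₁(1−p̂₁)/n₁) = √(0.7920·0.2080/210) = 0.02801; SE₂ = √(0.1670·0.8330/542) = 0.01602.
Independent samples: SE of the difference = √(SE₁² + SE₂²) = √(0.0007845601 + 0.0002566404) = 0.03227.
z* for 90% confidence is 1.645, so the margin of error is 1.645 × 0.03227 = 0.05308.
Point estimate p̂₁ − p̂₂ = 0.7920 − 0.1670 = 0.6250.
0.6250 ± 0.05308 → (0.572, 0.678).

(0.572, 0.678)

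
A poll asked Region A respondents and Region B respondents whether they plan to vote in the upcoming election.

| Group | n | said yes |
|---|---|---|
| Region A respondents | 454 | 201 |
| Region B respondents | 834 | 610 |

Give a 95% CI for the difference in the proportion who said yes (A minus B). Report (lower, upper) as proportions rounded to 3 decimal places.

p̂₁ = 201/454 = 0.4427 and p̂₂ = 610/834 = 0.7314.
SE₁ = √(p̂₁(1−p̂₁)/n₁) = √(0.4427·0.5573/454) = 0.02331; SE₂ = √(0.7314·0.2686/834) = 0.01535.
Independent samples: SE of the difference = √(SE₁² + SE₂²) = √(0.0005433561 + 0.0002356225) = 0.02791.
z* for 95% confidence is 1.960, so the margin of error is 1.960 × 0.02791 = 0.05470.
Point estimate p̂₁ − p̂₂ = 0.4427 − 0.7314 = -0.2887.
-0.2887 ± 0.05470 → (-0.343, -0.234).

(-0.343, -0.234)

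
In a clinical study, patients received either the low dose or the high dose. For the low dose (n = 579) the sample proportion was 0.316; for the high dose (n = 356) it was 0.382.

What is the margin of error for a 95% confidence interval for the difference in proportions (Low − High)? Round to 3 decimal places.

SE₁ = √(p̂₁(1−p̂₁)/n₁) = √(0.3160·0.6840/579) = 0.01932; SE₂ = √(0.3820·0.6180/356) = 0.02575.
Independent samples: SE of the difference = √(SE₁² + SE₂²) = √(0.0003732624 + 0.0006630625) = 0.03219.
z* for 95% confidence is 1.960, so the margin of error is 1.960 × 0.03219 = 0.06309.

0.063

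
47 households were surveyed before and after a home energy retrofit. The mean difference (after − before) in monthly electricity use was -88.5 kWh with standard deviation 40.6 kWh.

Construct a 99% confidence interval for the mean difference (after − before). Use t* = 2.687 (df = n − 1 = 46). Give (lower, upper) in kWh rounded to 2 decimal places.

Paired design: SE = s_d/√n = 40.6/√47 = 5.9221.
t* = 2.687; margin of error = 2.687 × 5.9221 = 15.9127.
-88.5 ± 15.9127 → (-104.41, -72.59).

(-104.41, -72.59)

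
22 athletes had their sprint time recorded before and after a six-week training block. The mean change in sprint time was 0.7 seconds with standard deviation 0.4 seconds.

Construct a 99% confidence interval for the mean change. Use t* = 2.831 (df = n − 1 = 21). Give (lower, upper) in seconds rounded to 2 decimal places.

Paired design: SE = s_d/√n = 0.4/√22 = 0.0853.
t* = 2.831; margin of error = 2.831 × 0.0853 = 0.2415.
0.7 ± 0.2415 → (0.46, 0.94).

(0.46, 0.94)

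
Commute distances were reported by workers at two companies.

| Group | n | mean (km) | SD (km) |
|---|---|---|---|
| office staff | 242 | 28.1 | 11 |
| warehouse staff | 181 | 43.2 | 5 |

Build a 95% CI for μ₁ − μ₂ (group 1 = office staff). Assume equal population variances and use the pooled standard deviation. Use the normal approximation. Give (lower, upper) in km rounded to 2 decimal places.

(-16.82, -13.38)

Pooled variance s_p² = [241·11² + 180·5²] / (242+181−2) = 79.9549, so s_p = 8.9418.
SE_diff = s_p·√(1/n₁ + 1/n₂) = 8.9418·√(1/242 + 1/181) = 0.8787.
z* = 1.960; margin = 1.960 × 0.8787 = 1.7223.
Difference = 28.1 − 43.2 = -15.1000.
-15.1000 ± 1.7223 → (-16.82, -13.38).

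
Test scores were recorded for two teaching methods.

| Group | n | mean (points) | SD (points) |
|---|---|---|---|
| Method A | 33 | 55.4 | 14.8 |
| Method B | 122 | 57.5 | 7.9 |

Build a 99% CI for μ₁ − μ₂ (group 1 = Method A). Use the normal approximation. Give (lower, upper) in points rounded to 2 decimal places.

(-8.99, 4.79)

SE₁ = s₁/√n₁ = 14.8/√33 = 2.5763; SE₂ = 7.9/√122 = 0.7152.
Independent samples, unequal variances: SE_diff = √(SE₁² + SE₂²) = √(6.63732169 + 0.51151104) = 2.6737.
z* = 2.576, so margin of error = 2.576 × 2.6737 = 6.8875.
Difference in means = 55.4 − 57.5 = -2.1000.
-2.1000 ± 6.8875 → (-8.99, 4.79).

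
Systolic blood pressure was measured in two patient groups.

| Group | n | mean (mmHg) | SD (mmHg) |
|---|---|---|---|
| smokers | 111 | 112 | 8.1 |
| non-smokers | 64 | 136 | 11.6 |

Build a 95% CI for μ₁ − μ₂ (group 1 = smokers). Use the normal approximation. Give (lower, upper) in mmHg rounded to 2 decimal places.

(-27.22, -20.78)

Per-group SEs: s₁/√n₁ = 8.1/√111 = 0.7688, s₂/√n₂ = 11.6/√64 = 1.4500.
Unpooled SE of the difference: √(0.59105344 + 2.1025) = 1.6412.
Margin of error = z* · SE = 1.960 × 1.6412 = 3.2168.
x̄₁ − x̄₂ = 112 − 136 = -24.0000.
CI: -24.0000 ± 3.2168 = (-27.22, -20.78).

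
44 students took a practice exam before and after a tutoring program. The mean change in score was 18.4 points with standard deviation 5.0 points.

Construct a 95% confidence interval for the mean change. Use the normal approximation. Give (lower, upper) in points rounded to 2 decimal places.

(16.92, 19.88)

Paired design: SE = s_d/√n = 5.0/√44 = 0.7538.
z* = 1.960; margin of error = 1.960 × 0.7538 = 1.4774.
18.4 ± 1.4774 → (16.92, 19.88).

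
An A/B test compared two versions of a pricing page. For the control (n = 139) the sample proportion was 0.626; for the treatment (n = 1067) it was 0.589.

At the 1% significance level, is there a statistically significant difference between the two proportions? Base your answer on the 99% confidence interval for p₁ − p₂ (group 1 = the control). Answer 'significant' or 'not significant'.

The two standard errors are √(0.6260×0.3740/139) = 0.04104 and √(0.5890×0.4110/1067) = 0.01506.
Because the samples are independent, SE_diff = √(0.04104² + 0.01506²) = 0.04372.
Using z* = 2.576 for 99%, ME = 2.576 × 0.04372 = 0.11262.
p̂₁ − p̂₂ = 0.0370; interval 0.0370 ± 0.11262 gives (-0.07562, 0.14962).
The interval (-0.07562, 0.14962) contains 0, so the difference is not significant.

not significant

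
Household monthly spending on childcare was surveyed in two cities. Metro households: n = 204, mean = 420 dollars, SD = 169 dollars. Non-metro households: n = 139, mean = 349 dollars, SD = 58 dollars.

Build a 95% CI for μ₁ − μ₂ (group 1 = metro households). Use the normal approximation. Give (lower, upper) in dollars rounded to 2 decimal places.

(45.88, 96.12)

Per-group SEs: s₁/√n₁ = 169/√204 = 11.8324, s₂/√n₂ = 58/√139 = 4.9195.
Unpooled SE of the difference: √(140.00568976 + 24.20148025) = 12.8143.
Margin of error = z* · SE = 1.960 × 12.8143 = 25.1160.
x̄₁ − x̄₂ = 420 − 349 = 71.0000.
CI: 71.0000 ± 25.1160 = (45.88, 96.12).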